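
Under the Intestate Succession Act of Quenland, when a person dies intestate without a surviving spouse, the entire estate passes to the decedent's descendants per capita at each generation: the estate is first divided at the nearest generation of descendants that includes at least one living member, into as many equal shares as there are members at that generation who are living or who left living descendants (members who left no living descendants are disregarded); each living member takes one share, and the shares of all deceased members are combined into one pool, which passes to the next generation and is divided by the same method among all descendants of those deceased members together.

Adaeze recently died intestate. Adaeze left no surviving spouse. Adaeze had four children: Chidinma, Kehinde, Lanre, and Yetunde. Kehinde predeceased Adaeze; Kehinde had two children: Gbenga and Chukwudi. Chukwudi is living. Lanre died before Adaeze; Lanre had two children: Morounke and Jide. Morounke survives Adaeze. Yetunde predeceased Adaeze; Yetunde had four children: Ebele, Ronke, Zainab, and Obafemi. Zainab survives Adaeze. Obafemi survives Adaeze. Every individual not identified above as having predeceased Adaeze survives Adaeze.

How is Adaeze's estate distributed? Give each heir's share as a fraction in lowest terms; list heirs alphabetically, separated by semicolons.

Chidinma 1/4; Chukwudi 3/32; Ebele 3/32; Gbenga 3/32; Jide 3/32; Morounke 3/32; Obafemi 3/32; Ronke 3/32; Zainab 3/32

There is no surviving spouse, so the entire estate passes to Adaeze's descendants per capita at each generation.
At generation 1 (Chidinma, Kehinde, Lanre, Yetunde) there are 4 shares of (1)/4 = 1/4 each.
Living: Chidinma — each takes 1/4.
Deceased: Kehinde, Lanre, and Yetunde. Their combined 3/4 is pooled and carried to generation 2.
At generation 2 (Gbenga, Chukwudi, Morounke, Jide, Ebele, Ronke, Zainab, Obafemi) there are 8 shares of (3/4)/8 = 3/32 each.
Living: Gbenga, Chukwudi, Morounke, Jide, Ebele, Ronke, Zainab, and Obafemi — each takes 3/32.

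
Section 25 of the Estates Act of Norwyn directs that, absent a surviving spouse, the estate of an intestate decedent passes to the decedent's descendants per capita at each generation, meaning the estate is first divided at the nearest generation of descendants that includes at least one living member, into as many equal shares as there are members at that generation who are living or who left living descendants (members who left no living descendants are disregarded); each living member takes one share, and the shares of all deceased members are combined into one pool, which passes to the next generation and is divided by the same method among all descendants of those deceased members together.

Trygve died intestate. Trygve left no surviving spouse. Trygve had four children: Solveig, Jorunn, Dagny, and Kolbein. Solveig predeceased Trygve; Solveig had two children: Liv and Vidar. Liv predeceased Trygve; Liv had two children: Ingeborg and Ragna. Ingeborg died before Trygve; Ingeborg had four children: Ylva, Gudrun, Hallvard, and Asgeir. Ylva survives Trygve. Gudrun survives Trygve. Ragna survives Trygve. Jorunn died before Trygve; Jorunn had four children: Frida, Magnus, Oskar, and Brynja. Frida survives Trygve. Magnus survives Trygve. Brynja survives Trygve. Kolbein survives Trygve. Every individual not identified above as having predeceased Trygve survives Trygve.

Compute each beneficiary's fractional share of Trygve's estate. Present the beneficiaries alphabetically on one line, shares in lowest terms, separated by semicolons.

There is no surviving spouse, so the entire estate passes to Trygve's descendants per capita at each generation.
At generation 1 (Solveig, Jorunn, Dagny, Kolbein) there are 4 shares of (1)/4 = 1/4 each.
Living: Dagny and Kolbein — each takes 1/4.
Deceased: Solveig and Jorunn. Their combined 1/2 is pooled and carried to generation 2.
At generation 2 (Liv, Vidar, Frida, Magnus, Oskar, Brynja) there are 6 shares of (1/2)/6 = 1/12 each.
Living: Vidar, Frida, Magnus, Oskar, and Brynja — each takes 1/12.
Deceased: Liv. That 1/12 share is carried to generation 3.
At generation 3 (Ingeborg, Ragna) there are 2 shares of (1/12)/2 = 1/24 each.
Living: Ragna — each takes 1/24.
Deceased: Ingeborg. That 1/24 share is carried to generation 4.
At generation 4 (Ylva, Gudrun, Hallvard, Asgeir) there are 4 shares of (1/24)/4 = 1/96 each.
Living: Ylva, Gudrun, Hallvard, and Asgeir — each takes 1/96.

Asgeir 1/96; Brynja 1/12; Dagny 1/4; Frida 1/12; Gudrun 1/96; Hallvard 1/96; Kolbein 1/4; Magnus 1/12; Oskar 1/12; Ragna 1/24; Vidar 1/12; Ylva 1/96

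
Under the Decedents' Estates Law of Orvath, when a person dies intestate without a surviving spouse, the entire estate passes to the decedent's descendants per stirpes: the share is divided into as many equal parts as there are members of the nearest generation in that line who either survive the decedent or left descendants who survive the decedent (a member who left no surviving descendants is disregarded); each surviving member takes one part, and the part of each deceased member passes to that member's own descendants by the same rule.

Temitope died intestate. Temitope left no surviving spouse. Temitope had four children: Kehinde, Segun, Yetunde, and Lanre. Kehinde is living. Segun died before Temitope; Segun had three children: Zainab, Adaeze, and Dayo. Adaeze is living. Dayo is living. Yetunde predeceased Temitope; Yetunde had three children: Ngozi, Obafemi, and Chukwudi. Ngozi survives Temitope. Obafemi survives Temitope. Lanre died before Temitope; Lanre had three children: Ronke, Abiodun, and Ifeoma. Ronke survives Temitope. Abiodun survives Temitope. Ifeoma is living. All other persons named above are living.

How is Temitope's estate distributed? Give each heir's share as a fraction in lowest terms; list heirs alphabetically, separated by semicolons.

Abiodun 1/12; Adaeze 1/12; Chukwudi 1/12; Dayo 1/12; Ifeoma 1/12; Kehinde 1/4; Ngozi 1/12; Obafemi 1/12; Ronke 1/12; Zainab 1/12

There is no surviving spouse, so the entire estate passes to Temitope's descendants per stirpes.
The estate is divided into 4 equal shares of 1/4 among Kehinde, Segun, Yetunde, Lanre.
Kehinde is living and takes 1/4.
Segun predeceased; the 1/4 allotted to Segun's branch passes to Segun's issue by representation.
The 1/4 is divided into 3 equal shares of 1/12 among Zainab, Adaeze, Dayo.
Zainab is living and takes 1/12.
Adaeze is living and takes 1/12.
Dayo is living and takes 1/12.
Yetunde predeceased; the 1/4 allotted to Yetunde's branch passes to Yetunde's issue by representation.
The 1/4 is divided into 3 equal shares of 1/12 among Ngozi, Obafemi, Chukwudi.
Ngozi is living and takes 1/12.
Obafemi is living and takes 1/12.
Chukwudi is living and takes 1/12.
Lanre predeceased; the 1/4 allotted to Lanre's branch passes to Lanre's issue by representation.
The 1/4 is divided into 3 equal shares of 1/12 among Ronke, Abiodun, Ifeoma.
Ronke is living and takes 1/12.
Abiodun is living and takes 1/12.
Ifeoma is living and takes 1/12.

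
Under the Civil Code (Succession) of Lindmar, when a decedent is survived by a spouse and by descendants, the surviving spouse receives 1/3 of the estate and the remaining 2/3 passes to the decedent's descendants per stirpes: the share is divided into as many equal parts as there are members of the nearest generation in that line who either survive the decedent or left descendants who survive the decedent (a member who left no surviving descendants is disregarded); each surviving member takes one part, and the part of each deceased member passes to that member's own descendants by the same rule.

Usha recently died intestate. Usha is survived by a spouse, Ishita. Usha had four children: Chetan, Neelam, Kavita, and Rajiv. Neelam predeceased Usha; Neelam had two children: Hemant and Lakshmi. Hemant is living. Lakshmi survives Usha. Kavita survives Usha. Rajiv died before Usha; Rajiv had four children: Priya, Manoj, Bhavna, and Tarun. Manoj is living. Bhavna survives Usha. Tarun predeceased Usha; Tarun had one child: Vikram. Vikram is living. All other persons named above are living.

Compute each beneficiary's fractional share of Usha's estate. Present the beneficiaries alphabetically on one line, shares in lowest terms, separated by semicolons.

Ishita, as surviving spouse, takes 1/3.
The remaining 2/3 passes to Usha's descendants per stirpes.
The 2/3 is divided into 4 equal shares of 1/6 among Chetan, Neelam, Kavita, Rajiv.
Chetan is living and takes 1/6.
Neelam predeceased; the 1/6 allotted to Neelam's branch passes to Neelam's issue by representation.
The 1/6 is divided into 2 equal shares of 1/12 among Hemant, Lakshmi.
Hemant is living and takes 1/12.
Lakshmi is living and takes 1/12.
Kavita is living and takes 1/6.
Rajiv predeceased; the 1/6 allotted to Rajiv's branch passes to Rajiv's issue by representation.
The 1/6 is divided into 4 equal shares of 1/24 among Priya, Manoj, Bhavna, Tarun.
Priya is living and takes 1/24.
Manoj is living and takes 1/24.
Bhavna is living and takes 1/24.
Tarun predeceased; the 1/24 allotted to Tarun's branch passes to Tarun's issue by representation.
Vikram is the sole taker at this level and receives the full 1/24.

Bhavna 1/24; Chetan 1/6; Hemant 1/12; Ishita 1/3; Kavita 1/6; Lakshmi 1/12; Manoj 1/24; Priya 1/24; Vikram 1/24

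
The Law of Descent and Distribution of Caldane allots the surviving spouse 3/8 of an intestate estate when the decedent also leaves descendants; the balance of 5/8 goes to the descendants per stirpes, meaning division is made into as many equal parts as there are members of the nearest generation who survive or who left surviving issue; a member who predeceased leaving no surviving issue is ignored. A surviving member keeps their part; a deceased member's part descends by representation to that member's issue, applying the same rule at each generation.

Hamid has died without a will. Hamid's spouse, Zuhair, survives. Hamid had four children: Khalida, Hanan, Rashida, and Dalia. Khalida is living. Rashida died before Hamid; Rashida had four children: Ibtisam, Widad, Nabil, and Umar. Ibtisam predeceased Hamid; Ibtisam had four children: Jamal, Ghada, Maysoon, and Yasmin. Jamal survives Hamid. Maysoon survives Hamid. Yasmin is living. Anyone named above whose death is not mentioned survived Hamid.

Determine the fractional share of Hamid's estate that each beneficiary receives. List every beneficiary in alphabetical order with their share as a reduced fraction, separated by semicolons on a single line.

Zuhair, as surviving spouse, takes 3/8.
The remaining 5/8 passes to Hamid's descendants per stirpes.
The 5/8 is divided into 4 equal shares of 5/32 among Khalida, Hanan, Rashida, Dalia.
Khalida is living and takes 5/32.
Hanan is living and takes 5/32.
Rashida predeceased; the 5/32 allotted to Rashida's branch passes to Rashida's issue by representation.
The 5/32 is divided into 4 equal shares of 5/128 among Ibtisam, Widad, Nabil, Umar.
Ibtisam predeceased; the 5/128 allotted to Ibtisam's branch passes to Ibtisam's issue by representation.
The 5/128 is divided into 4 equal shares of 5/512 among Jamal, Ghada, Maysoon, Yasmin.
Jamal is living and takes 5/512.
Ghada is living and takes 5/512.
Maysoon is living and takes 5/512.
Yasmin is living and takes 5/512.
Widad is living and takes 5/128.
Nabil is living and takes 5/128.
Umar is living and takes 5/128.
Dalia is living and takes 5/32.

Dalia 5/32; Ghada 5/512; Hanan 5/32; Jamal 5/512; Khalida 5/32; Maysoon 5/512; Nabil 5/128; Umar 5/128; Widad 5/128; Yasmin 5/512; Zuhair 3/8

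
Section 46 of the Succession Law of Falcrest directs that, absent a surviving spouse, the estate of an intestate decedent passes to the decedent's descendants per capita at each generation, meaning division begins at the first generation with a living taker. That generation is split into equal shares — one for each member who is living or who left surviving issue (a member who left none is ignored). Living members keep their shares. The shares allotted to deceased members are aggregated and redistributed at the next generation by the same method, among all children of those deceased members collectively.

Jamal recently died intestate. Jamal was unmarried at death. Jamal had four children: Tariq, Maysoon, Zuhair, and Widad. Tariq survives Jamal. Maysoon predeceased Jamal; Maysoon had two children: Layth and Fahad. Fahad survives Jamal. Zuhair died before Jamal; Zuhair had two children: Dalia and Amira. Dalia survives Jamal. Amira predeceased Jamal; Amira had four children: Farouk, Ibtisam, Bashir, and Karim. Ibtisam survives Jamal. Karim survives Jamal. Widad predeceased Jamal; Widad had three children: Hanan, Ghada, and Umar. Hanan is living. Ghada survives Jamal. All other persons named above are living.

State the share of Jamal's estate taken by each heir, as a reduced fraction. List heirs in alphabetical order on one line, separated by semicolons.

Bashir 3/112; Dalia 3/28; Fahad 3/28; Farouk 3/112; Ghada 3/28; Hanan 3/28; Ibtisam 3/112; Karim 3/112; Layth 3/28; Tariq 1/4; Umar 3/28

There is no surviving spouse, so the entire estate passes to Jamal's descendants per capita at each generation.
At generation 1 (Tariq, Maysoon, Zuhair, Widad) there are 4 shares of (1)/4 = 1/4 each.
Living: Tariq — each takes 1/4.
Deceased: Maysoon, Zuhair, and Widad. Their combined 3/4 is pooled and carried to generation 2.
At generation 2 (Layth, Fahad, Dalia, Amira, Hanan, Ghada, Umar) there are 7 shares of (3/4)/7 = 3/28 each.
Living: Layth, Fahad, Dalia, Hanan, Ghada, and Umar — each takes 3/28.
Deceased: Amira. That 3/28 share is carried to generation 3.
At generation 3 (Farouk, Ibtisam, Bashir, Karim) there are 4 shares of (3/28)/4 = 3/112 each.
Living: Farouk, Ibtisam, Bashir, and Karim — each takes 3/112.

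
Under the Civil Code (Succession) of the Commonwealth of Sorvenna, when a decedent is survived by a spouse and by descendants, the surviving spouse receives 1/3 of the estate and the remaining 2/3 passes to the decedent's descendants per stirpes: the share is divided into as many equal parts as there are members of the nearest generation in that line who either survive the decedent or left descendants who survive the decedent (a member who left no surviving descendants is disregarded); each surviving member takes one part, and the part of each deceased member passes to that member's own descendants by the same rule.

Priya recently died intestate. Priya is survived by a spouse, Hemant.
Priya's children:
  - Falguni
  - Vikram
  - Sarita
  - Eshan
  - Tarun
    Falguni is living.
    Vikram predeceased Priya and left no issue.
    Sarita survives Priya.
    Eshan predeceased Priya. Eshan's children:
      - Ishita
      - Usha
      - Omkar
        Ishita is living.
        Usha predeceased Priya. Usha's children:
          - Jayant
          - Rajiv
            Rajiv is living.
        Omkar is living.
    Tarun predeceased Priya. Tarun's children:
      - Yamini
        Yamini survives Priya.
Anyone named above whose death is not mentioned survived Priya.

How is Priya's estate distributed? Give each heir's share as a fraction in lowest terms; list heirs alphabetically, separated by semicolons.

Falguni 1/6; Hemant 1/3; Ishita 1/18; Jayant 1/36; Omkar 1/18; Rajiv 1/36; Sarita 1/6; Yamini 1/6

Hemant, as surviving spouse, takes 1/3.
The remaining 2/3 passes to Priya's descendants per stirpes.
Vikram left no surviving issue, so that branch lapses and is disregarded.
The 2/3 is divided into 4 equal shares of 1/6 among Falguni, Sarita, Eshan, Tarun.
Falguni is living and takes 1/6.
Sarita is living and takes 1/6.
Eshan predeceased; the 1/6 allotted to Eshan's branch passes to Eshan's issue by representation.
The 1/6 is divided into 3 equal shares of 1/18 among Ishita, Usha, Omkar.
Ishita is living and takes 1/18.
Usha predeceased; the 1/18 allotted to Usha's branch passes to Usha's issue by representation.
The 1/18 is divided into 2 equal shares of 1/36 among Jayant, Rajiv.
Jayant is living and takes 1/36.
Rajiv is living and takes 1/36.
Omkar is living and takes 1/18.
Tarun predeceased; the 1/6 allotted to Tarun's branch passes to Tarun's issue by representation.
Yamini is the sole taker at this level and receives the full 1/6.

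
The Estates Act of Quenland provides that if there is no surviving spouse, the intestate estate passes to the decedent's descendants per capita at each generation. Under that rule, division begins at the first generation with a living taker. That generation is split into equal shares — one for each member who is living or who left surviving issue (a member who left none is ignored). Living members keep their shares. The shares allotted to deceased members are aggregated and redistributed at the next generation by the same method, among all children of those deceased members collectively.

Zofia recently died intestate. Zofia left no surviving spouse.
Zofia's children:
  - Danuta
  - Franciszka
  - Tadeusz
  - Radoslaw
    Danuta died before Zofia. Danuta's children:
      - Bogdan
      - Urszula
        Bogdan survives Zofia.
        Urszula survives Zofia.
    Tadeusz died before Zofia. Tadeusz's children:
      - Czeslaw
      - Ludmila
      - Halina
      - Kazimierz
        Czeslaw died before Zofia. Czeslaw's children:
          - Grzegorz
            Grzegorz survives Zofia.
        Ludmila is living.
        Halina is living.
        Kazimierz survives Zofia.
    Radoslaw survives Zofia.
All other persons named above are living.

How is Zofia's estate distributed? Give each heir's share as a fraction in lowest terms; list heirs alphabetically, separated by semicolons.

Bogdan 1/12; Franciszka 1/4; Grzegorz 1/12; Halina 1/12; Kazimierz 1/12; Ludmila 1/12; Radoslaw 1/4; Urszula 1/12

There is no surviving spouse, so the entire estate passes to Zofia's descendants per capita at each generation.
At generation 1 (Danuta, Franciszka, Tadeusz, Radoslaw) there are 4 shares of (1)/4 = 1/4 each.
Living: Franciszka and Radoslaw — each takes 1/4.
Deceased: Danuta and Tadeusz. Their combined 1/2 is pooled and carried to generation 2.
At generation 2 (Bogdan, Urszula, Czeslaw, Ludmila, Halina, Kazimierz) there are 6 shares of (1/2)/6 = 1/12 each.
Living: Bogdan, Urszula, Ludmila, Halina, and Kazimierz — each takes 1/12.
Deceased: Czeslaw. That 1/12 share is carried to generation 3.
At generation 3 (Grzegorz) there are 1 shares of (1/12)/1 = 1/12 each.
Living: Grzegorz — each takes 1/12.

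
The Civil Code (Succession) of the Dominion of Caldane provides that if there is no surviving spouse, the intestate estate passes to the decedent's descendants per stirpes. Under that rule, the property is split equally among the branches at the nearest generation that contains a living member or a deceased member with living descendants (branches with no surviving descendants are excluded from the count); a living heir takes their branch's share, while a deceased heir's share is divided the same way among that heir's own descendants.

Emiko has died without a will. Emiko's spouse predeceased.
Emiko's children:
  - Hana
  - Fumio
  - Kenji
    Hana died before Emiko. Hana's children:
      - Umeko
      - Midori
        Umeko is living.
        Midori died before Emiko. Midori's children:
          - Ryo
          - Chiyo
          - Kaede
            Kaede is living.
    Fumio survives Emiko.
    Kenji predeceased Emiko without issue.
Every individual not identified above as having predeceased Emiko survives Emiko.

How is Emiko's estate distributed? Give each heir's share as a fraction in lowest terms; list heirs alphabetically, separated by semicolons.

There is no surviving spouse, so the entire estate passes to Emiko's descendants per stirpes.
Kenji left no surviving issue, so that branch lapses and is disregarded.
The estate is divided into 2 equal shares of 1/2 among Hana, Fumio.
Hana predeceased; the 1/2 allotted to Hana's branch passes to Hana's issue by representation.
The 1/2 is divided into 2 equal shares of 1/4 among Umeko, Midori.
Umeko is living and takes 1/4.
Midori predeceased; the 1/4 allotted to Midori's branch passes to Midori's issue by representation.
The 1/4 is divided into 3 equal shares of 1/12 among Ryo, Chiyo, Kaede.
Ryo is living and takes 1/12.
Chiyo is living and takes 1/12.
Kaede is living and takes 1/12.
Fumio is living and takes 1/2.

Chiyo 1/12; Fumio 1/2; Kaede 1/12; Ryo 1/12; Umeko 1/4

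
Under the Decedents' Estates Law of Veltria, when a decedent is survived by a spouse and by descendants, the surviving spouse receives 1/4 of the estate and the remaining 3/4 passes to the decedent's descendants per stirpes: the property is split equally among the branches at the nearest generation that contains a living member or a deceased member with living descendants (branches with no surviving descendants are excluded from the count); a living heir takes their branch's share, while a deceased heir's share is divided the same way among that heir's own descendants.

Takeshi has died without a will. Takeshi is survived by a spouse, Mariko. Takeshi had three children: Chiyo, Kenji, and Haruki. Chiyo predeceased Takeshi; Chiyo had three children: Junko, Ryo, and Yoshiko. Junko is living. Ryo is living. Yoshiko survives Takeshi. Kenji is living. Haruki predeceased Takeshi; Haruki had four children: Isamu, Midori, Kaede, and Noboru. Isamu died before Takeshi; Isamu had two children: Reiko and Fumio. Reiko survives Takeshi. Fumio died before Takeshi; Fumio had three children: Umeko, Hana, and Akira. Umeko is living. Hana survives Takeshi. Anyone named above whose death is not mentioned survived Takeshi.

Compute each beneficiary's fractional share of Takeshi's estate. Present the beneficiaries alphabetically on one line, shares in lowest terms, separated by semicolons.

Akira 1/96; Hana 1/96; Junko 1/12; Kaede 1/16; Kenji 1/4; Mariko 1/4; Midori 1/16; Noboru 1/16; Reiko 1/32; Ryo 1/12; Umeko 1/96; Yoshiko 1/12

Mariko, as surviving spouse, takes 1/4.
The remaining 3/4 passes to Takeshi's descendants per stirpes.
The 3/4 is divided into 3 equal shares of 1/4 among Chiyo, Kenji, Haruki.
Chiyo predeceased; the 1/4 allotted to Chiyo's branch passes to Chiyo's issue by representation.
The 1/4 is divided into 3 equal shares of 1/12 among Junko, Ryo, Yoshiko.
Junko is living and takes 1/12.
Ryo is living and takes 1/12.
Yoshiko is living and takes 1/12.
Kenji is living and takes 1/4.
Haruki predeceased; the 1/4 allotted to Haruki's branch passes to Haruki's issue by representation.
The 1/4 is divided into 4 equal shares of 1/16 among Isamu, Midori, Kaede, Noboru.
Isamu predeceased; the 1/16 allotted to Isamu's branch passes to Isamu's issue by representation.
The 1/16 is divided into 2 equal shares of 1/32 among Reiko, Fumio.
Reiko is living and takes 1/32.
Fumio predeceased; the 1/32 allotted to Fumio's branch passes to Fumio's issue by representation.
The 1/32 is divided into 3 equal shares of 1/96 among Umeko, Hana, Akira.
Umeko is living and takes 1/96.
Hana is living and takes 1/96.
Akira is living and takes 1/96.
Midori is living and takes 1/16.
Kaede is living and takes 1/16.
Noboru is living and takes 1/16.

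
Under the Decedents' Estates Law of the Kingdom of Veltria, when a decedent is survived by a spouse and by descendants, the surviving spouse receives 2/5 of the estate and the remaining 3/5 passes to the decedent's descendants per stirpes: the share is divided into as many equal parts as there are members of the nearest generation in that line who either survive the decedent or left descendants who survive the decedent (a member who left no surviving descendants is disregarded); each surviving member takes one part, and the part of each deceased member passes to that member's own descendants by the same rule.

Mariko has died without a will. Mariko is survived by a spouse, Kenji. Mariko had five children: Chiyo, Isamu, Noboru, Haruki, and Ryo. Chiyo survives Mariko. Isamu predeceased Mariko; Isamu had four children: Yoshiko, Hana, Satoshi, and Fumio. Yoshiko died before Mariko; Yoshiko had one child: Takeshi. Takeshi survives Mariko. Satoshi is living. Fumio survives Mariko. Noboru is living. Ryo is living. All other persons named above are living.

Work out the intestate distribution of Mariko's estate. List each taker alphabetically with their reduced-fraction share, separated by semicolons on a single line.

Kenji, as surviving spouse, takes 2/5.
The remaining 3/5 passes to Mariko's descendants per stirpes.
The 3/5 is divided into 5 equal shares of 3/25 among Chiyo, Isamu, Noboru, Haruki, Ryo.
Chiyo is living and takes 3/25.
Isamu predeceased; the 3/25 allotted to Isamu's branch passes to Isamu's issue by representation.
The 3/25 is divided into 4 equal shares of 3/100 among Yoshiko, Hana, Satoshi, Fumio.
Yoshiko predeceased; the 3/100 allotted to Yoshiko's branch passes to Yoshiko's issue by representation.
Takeshi is the sole taker at this level and receives the full 3/100.
Hana is living and takes 3/100.
Satoshi is living and takes 3/100.
Fumio is living and takes 3/100.
Noboru is living and takes 3/25.
Haruki is living and takes 3/25.
Ryo is living and takes 3/25.

Chiyo 3/25; Fumio 3/100; Hana 3/100; Haruki 3/25; Kenji 2/5; Noboru 3/25; Ryo 3/25; Satoshi 3/100; Takeshi 3/100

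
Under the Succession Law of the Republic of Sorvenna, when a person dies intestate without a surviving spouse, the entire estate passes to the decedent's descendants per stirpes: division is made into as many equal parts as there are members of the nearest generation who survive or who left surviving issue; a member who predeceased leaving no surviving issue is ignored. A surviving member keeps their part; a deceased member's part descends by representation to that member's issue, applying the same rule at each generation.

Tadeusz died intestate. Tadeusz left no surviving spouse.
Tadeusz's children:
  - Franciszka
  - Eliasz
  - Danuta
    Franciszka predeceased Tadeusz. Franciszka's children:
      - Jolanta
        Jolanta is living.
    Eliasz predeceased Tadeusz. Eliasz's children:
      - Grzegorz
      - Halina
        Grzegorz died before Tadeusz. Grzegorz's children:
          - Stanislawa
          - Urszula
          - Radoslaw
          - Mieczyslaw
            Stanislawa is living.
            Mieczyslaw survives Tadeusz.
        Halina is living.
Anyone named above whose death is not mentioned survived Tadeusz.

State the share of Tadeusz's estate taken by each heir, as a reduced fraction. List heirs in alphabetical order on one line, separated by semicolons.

There is no surviving spouse, so the entire estate passes to Tadeusz's descendants per stirpes.
The estate is divided into 3 equal shares of 1/3 among Franciszka, Eliasz, Danuta.
Franciszka predeceased; the 1/3 allotted to Franciszka's branch passes to Franciszka's issue by representation.
Jolanta is the sole taker at this level and receives the full 1/3.
Eliasz predeceased; the 1/3 allotted to Eliasz's branch passes to Eliasz's issue by representation.
The 1/3 is divided into 2 equal shares of 1/6 among Grzegorz, Halina.
Grzegorz predeceased; the 1/6 allotted to Grzegorz's branch passes to Grzegorz's issue by representation.
The 1/6 is divided into 4 equal shares of 1/24 among Stanislawa, Urszula, Radoslaw, Mieczyslaw.
Stanislawa is living and takes 1/24.
Urszula is living and takes 1/24.
Radoslaw is living and takes 1/24.
Mieczyslaw is living and takes 1/24.
Halina is living and takes 1/6.
Danuta is living and takes 1/3.

Danuta 1/3; Halina 1/6; Jolanta 1/3; Mieczyslaw 1/24; Radoslaw 1/24; Stanislawa 1/24; Urszula 1/24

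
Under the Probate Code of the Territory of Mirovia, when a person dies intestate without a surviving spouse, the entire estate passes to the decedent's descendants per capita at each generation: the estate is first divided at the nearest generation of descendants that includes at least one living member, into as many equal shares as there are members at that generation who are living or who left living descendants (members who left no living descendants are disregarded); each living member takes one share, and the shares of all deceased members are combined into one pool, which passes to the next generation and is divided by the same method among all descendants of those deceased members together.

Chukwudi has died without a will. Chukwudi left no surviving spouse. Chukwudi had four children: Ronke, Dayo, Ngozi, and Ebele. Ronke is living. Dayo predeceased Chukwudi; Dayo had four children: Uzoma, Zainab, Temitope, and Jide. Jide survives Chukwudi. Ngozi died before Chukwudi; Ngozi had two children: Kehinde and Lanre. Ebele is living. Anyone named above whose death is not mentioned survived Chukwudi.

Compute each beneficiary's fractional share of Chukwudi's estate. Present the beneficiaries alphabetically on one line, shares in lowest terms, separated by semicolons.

There is no surviving spouse, so the entire estate passes to Chukwudi's descendants per capita at each generation.
At generation 1 (Ronke, Dayo, Ngozi, Ebele) there are 4 shares of (1)/4 = 1/4 each.
Living: Ronke and Ebele — each takes 1/4.
Deceased: Dayo and Ngozi. Their combined 1/2 is pooled and carried to generation 2.
At generation 2 (Uzoma, Zainab, Temitope, Jide, Kehinde, Lanre) there are 6 shares of (1/2)/6 = 1/12 each.
Living: Uzoma, Zainab, Temitope, Jide, Kehinde, and Lanre — each takes 1/12.

Ebele 1/4; Jide 1/12; Kehinde 1/12; Lanre 1/12; Ronke 1/4; Temitope 1/12; Uzoma 1/12; Zainab 1/12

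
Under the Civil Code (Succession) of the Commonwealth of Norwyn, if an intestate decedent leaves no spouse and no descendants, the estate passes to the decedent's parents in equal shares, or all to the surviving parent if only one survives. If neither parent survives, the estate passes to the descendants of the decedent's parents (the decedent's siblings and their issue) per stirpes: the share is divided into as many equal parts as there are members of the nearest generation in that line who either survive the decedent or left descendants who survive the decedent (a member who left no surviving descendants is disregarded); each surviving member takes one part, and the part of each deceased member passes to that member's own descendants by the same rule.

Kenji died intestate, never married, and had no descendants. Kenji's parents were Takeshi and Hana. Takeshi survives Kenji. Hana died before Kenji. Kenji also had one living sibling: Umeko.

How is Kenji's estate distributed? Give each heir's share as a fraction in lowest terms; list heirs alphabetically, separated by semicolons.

Only one parent, Takeshi, survives, so Takeshi takes the entire estate. The siblings take nothing because a surviving parent has priority.

Takeshi 1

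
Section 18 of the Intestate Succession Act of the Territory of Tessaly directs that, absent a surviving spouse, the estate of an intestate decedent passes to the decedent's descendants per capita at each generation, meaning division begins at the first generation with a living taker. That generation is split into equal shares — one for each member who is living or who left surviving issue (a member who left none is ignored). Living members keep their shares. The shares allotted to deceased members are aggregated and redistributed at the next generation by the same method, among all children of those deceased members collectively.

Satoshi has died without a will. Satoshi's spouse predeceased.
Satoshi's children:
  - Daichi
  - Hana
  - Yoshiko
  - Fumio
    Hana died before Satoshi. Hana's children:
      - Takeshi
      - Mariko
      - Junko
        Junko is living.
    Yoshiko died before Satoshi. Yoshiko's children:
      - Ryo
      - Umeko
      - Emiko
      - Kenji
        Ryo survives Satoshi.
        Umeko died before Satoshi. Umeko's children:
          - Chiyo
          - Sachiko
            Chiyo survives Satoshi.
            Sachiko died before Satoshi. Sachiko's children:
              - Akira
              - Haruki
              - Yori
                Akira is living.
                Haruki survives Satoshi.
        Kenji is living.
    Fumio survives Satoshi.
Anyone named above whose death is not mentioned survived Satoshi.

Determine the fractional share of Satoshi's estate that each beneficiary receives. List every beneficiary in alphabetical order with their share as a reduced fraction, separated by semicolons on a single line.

Akira 1/84; Chiyo 1/28; Daichi 1/4; Emiko 1/14; Fumio 1/4; Haruki 1/84; Junko 1/14; Kenji 1/14; Mariko 1/14; Ryo 1/14; Takeshi 1/14; Yori 1/84

There is no surviving spouse, so the entire estate passes to Satoshi's descendants per capita at each generation.
At generation 1 (Daichi, Hana, Yoshiko, Fumio) there are 4 shares of (1)/4 = 1/4 each.
Living: Daichi and Fumio — each takes 1/4.
Deceased: Hana and Yoshiko. Their combined 1/2 is pooled and carried to generation 2.
At generation 2 (Takeshi, Mariko, Junko, Ryo, Umeko, Emiko, Kenji) there are 7 shares of (1/2)/7 = 1/14 each.
Living: Takeshi, Mariko, Junko, Ryo, Emiko, and Kenji — each takes 1/14.
Deceased: Umeko. That 1/14 share is carried to generation 3.
At generation 3 (Chiyo, Sachiko) there are 2 shares of (1/14)/2 = 1/28 each.
Living: Chiyo — each takes 1/28.
Deceased: Sachiko. That 1/28 share is carried to generation 4.
At generation 4 (Akira, Haruki, Yori) there are 3 shares of (1/28)/3 = 1/84 each.
Living: Akira, Haruki, and Yori — each takes 1/84.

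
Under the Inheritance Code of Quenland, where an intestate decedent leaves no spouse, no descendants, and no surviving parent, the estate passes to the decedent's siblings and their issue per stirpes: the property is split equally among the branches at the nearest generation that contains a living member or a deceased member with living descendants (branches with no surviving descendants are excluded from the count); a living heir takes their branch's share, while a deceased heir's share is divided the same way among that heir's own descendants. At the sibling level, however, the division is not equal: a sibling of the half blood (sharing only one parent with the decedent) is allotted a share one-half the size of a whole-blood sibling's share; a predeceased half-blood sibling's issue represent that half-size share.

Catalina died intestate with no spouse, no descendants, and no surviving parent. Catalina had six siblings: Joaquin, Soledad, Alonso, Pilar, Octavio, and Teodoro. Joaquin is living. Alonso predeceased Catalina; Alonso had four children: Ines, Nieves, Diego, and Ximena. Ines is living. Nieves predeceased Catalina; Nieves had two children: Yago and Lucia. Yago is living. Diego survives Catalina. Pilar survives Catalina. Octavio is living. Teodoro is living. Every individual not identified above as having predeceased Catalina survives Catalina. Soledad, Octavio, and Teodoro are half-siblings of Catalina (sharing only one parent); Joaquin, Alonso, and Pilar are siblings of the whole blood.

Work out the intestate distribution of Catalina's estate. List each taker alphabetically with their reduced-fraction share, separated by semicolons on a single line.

No spouse, descendants, or parent survives, so the estate passes to Catalina's siblings per stirpes.
Half-blood siblings count for one-half the weight of whole-blood siblings at the initial division.
Dividing 1 in proportion to weights (total weight 9/2): Joaquin (weight 1) → 2/9; Soledad (weight 1/2) → 1/9; Alonso (weight 1) → 2/9; Pilar (weight 1) → 2/9; Octavio (weight 1/2) → 1/9; Teodoro (weight 1/2) → 1/9.
Joaquin is living and takes 2/9.
Soledad is living and takes 1/9.
Alonso predeceased; the 2/9 allotted to Alonso's branch passes to Alonso's issue by representation.
The 2/9 is divided into 4 equal shares of 1/18 among Ines, Nieves, Diego, Ximena.
Ines is living and takes 1/18.
Nieves predeceased; the 1/18 allotted to Nieves's branch passes to Nieves's issue by representation.
The 1/18 is divided into 2 equal shares of 1/36 among Yago, Lucia.
Yago is living and takes 1/36.
Lucia is living and takes 1/36.
Diego is living and takes 1/18.
Ximena is living and takes 1/18.
Pilar is living and takes 2/9.
Octavio is living and takes 1/9.
Teodoro is living and takes 1/9.

Diego 1/18; Ines 1/18; Joaquin 2/9; Lucia 1/36; Octavio 1/9; Pilar 2/9; Soledad 1/9; Teodoro 1/9; Ximena 1/18; Yago 1/36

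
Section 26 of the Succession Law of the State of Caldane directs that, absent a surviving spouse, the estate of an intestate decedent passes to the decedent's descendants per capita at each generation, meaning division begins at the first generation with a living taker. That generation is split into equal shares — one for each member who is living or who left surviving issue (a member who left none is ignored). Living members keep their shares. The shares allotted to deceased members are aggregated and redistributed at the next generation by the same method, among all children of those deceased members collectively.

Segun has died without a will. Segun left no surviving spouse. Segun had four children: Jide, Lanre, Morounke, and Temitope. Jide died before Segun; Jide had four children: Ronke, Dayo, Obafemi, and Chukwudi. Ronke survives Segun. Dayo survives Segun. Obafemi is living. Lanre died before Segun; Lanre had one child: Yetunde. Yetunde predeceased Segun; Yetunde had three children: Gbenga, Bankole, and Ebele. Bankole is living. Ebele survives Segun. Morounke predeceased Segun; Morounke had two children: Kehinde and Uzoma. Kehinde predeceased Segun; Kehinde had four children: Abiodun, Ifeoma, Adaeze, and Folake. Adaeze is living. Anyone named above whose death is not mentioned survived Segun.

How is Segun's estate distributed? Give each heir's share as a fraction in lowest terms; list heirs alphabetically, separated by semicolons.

Abiodun 3/98; Adaeze 3/98; Bankole 3/98; Chukwudi 3/28; Dayo 3/28; Ebele 3/98; Folake 3/98; Gbenga 3/98; Ifeoma 3/98; Obafemi 3/28; Ronke 3/28; Temitope 1/4; Uzoma 3/28

There is no surviving spouse, so the entire estate passes to Segun's descendants per capita at each generation.
At generation 1 (Jide, Lanre, Morounke, Temitope) there are 4 shares of (1)/4 = 1/4 each.
Living: Temitope — each takes 1/4.
Deceased: Jide, Lanre, and Morounke. Their combined 3/4 is pooled and carried to generation 2.
At generation 2 (Ronke, Dayo, Obafemi, Chukwudi, Yetunde, Kehinde, Uzoma) there are 7 shares of (3/4)/7 = 3/28 each.
Living: Ronke, Dayo, Obafemi, Chukwudi, and Uzoma — each takes 3/28.
Deceased: Yetunde and Kehinde. Their combined 3/14 is pooled and carried to generation 3.
At generation 3 (Gbenga, Bankole, Ebele, Abiodun, Ifeoma, Adaeze, Folake) there are 7 shares of (3/14)/7 = 3/98 each.
Living: Gbenga, Bankole, Ebele, Abiodun, Ifeoma, Adaeze, and Folake — each takes 3/98.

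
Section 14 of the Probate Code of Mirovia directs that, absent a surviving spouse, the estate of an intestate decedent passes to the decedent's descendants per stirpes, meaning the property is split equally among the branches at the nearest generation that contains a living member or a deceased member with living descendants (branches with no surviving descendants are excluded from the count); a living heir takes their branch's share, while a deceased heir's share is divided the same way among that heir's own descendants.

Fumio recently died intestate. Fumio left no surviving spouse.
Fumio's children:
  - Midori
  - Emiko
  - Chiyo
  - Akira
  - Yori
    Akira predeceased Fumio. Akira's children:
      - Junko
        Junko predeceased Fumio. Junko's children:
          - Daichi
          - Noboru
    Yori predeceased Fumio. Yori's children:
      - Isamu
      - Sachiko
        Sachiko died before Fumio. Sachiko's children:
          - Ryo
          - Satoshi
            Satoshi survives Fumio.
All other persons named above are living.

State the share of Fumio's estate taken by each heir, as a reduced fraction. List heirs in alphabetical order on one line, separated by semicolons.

There is no surviving spouse, so the entire estate passes to Fumio's descendants per stirpes.
The estate is divided into 5 equal shares of 1/5 among Midori, Emiko, Chiyo, Akira, Yori.
Midori is living and takes 1/5.
Emiko is living and takes 1/5.
Chiyo is living and takes 1/5.
Akira predeceased; the 1/5 allotted to Akira's branch passes to Akira's issue by representation.
Junko's line is the sole branch at this level, so the full 1/5 passes to Junko's issue by representation.
The 1/5 is divided into 2 equal shares of 1/10 among Daichi, Noboru.
Daichi is living and takes 1/10.
Noboru is living and takes 1/10.
Yori predeceased; the 1/5 allotted to Yori's branch passes to Yori's issue by representation.
The 1/5 is divided into 2 equal shares of 1/10 among Isamu, Sachiko.
Isamu is living and takes 1/10.
Sachiko predeceased; the 1/10 allotted to Sachiko's branch passes to Sachiko's issue by representation.
The 1/10 is divided into 2 equal shares of 1/20 among Ryo, Satoshi.
Ryo is living and takes 1/20.
Satoshi is living and takes 1/20.

Chiyo 1/5; Daichi 1/10; Emiko 1/5; Isamu 1/10; Midori 1/5; Noboru 1/10; Ryo 1/20; Satoshi 1/20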